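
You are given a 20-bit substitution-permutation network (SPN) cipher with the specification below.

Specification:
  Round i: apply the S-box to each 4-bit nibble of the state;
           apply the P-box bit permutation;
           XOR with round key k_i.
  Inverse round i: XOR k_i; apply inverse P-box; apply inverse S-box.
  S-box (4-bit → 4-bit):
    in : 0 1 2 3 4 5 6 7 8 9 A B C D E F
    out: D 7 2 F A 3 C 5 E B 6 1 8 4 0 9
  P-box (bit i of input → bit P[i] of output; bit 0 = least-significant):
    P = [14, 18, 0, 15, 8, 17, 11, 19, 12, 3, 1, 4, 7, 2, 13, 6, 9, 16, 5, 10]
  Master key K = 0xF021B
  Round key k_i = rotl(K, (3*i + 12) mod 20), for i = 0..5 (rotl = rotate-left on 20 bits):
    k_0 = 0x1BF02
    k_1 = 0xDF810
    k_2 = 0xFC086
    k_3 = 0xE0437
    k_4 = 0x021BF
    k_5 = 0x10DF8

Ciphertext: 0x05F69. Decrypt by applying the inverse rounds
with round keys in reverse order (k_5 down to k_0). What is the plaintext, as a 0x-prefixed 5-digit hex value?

s_0 = ciphertext = 0x05F69
s_1 = InvRound(s_0, k_5) = 0x5BFE7
s_2 = InvRound(s_1, k_4) = 0x9C9D4
s_3 = InvRound(s_2, k_3) = 0x8FD13
s_4 = InvRound(s_3, k_2) = 0x41F1A
s_5 = InvRound(s_4, k_1) = 0x9DAFF
s_6 = InvRound(s_5, k_0) = 0x634F7

0x634F7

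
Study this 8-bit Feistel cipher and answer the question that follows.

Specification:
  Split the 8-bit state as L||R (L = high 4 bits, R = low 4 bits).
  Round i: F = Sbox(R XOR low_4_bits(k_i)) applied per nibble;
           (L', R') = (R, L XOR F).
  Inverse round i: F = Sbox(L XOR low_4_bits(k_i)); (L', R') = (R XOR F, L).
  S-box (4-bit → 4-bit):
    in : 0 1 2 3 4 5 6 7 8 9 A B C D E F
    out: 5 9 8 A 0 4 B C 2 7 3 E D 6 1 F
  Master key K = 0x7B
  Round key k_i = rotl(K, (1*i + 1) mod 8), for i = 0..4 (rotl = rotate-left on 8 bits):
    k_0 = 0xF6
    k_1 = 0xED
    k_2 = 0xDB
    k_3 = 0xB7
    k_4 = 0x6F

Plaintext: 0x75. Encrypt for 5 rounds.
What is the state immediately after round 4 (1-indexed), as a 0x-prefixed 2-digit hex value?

s_0 = plaintext = 0x75
s_1 = Round(s_0, k_0) = 0x5D
s_2 = Round(s_1, k_1) = 0xD0
s_3 = Round(s_2, k_2) = 0x03
s_4 = Round(s_3, k_3) = 0x30
s_5 = Round(s_4, k_4) = 0x0C

0x30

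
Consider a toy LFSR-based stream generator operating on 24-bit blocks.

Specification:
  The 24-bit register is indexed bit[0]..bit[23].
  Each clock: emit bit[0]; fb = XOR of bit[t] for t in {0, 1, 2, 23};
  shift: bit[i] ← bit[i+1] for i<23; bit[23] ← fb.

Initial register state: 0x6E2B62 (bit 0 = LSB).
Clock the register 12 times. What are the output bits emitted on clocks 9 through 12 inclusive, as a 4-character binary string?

1101

reg_0 = 0x6E2B62
clock 1: out=0, reg = 0xB715B1
clock 2: out=1, reg = 0x5B8AD8
clock 3: out=0, reg = 0x2DC56C
clock 4: out=0, reg = 0x96E2B6
clock 5: out=0, reg = 0xCB715B
clock 6: out=1, reg = 0xE5B8AD
clock 7: out=1, reg = 0xF2DC56
clock 8: out=0, reg = 0xF96E2B
clock 9: out=1, reg = 0xFCB715
clock 10: out=1, reg = 0xFE5B8A
clock 11: out=0, reg = 0x7F2DC5
clock 12: out=1, reg = 0x3F96E2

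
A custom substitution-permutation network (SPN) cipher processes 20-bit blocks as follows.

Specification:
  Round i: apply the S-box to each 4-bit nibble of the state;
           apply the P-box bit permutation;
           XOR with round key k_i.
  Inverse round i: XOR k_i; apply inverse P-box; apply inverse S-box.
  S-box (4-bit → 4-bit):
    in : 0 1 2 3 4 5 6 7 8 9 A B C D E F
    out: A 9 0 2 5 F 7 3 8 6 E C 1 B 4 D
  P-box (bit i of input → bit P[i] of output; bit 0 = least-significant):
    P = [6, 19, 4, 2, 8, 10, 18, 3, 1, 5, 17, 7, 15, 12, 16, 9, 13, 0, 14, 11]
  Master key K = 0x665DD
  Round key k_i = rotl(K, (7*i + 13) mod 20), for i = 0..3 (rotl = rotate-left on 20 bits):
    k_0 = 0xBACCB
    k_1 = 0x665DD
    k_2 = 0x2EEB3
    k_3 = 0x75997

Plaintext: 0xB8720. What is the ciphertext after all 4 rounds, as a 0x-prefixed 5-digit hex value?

s_0 = plaintext = 0xB8720
s_1 = Round(s_0, k_0) = 0x3E6ED
s_2 = Round(s_1, k_1) = 0x965BA
s_3 = Round(s_2, k_2) = 0xD3E0C
s_4 = Round(s_3, k_3) = 0x565DE

0x565DE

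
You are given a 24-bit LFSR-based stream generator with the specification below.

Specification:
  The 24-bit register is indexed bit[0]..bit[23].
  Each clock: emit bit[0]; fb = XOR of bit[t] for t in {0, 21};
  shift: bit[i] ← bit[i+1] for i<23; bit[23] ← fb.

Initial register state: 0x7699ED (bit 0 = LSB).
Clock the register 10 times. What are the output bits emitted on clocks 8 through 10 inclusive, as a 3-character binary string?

110

reg_0 = 0x7699ED
clock 1: out=1, reg = 0x3B4CF6
clock 2: out=0, reg = 0x9DA67B
clock 3: out=1, reg = 0xCED33D
clock 4: out=1, reg = 0xE7699E
clock 5: out=0, reg = 0xF3B4CF
clock 6: out=1, reg = 0x79DA67
clock 7: out=1, reg = 0x3CED33
clock 8: out=1, reg = 0x1E7699
clock 9: out=1, reg = 0x8F3B4C
clock 10: out=0, reg = 0x479DA6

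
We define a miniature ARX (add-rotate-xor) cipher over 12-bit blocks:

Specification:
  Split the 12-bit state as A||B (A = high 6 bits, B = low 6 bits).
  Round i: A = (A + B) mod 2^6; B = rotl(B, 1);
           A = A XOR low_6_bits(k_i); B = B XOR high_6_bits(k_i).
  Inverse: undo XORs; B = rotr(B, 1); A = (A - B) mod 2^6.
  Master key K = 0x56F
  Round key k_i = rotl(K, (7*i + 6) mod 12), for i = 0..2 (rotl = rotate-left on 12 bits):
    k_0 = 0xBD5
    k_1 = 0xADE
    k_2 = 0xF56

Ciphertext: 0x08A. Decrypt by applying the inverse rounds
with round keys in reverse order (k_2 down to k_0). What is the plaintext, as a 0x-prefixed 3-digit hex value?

s_0 = ciphertext = 0x08A
s_1 = InvRound(s_0, k_2) = 0x67B
s_2 = InvRound(s_1, k_1) = 0xFC8
s_3 = InvRound(s_2, k_0) = 0xDF3

0xDF3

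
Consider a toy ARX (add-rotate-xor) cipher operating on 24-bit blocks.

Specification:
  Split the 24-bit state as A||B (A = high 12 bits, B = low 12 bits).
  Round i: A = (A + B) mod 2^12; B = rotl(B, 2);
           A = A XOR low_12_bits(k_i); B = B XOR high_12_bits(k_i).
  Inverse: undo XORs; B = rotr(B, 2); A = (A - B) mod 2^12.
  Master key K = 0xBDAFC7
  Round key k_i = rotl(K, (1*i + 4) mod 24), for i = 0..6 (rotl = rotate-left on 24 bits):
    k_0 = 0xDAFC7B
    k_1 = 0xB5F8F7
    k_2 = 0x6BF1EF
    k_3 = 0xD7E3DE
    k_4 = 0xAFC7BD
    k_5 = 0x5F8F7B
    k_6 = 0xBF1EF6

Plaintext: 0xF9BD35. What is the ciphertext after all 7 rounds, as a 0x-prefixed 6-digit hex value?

0xC084AB

s_0 = plaintext = 0xF9BD35
s_1 = Round(s_0, k_0) = 0x0AB978
s_2 = Round(s_1, k_1) = 0x2D4EBD
s_3 = Round(s_2, k_2) = 0x07EC48
s_4 = Round(s_3, k_3) = 0xF18C5D
s_5 = Round(s_4, k_4) = 0xCC8B8B
s_6 = Round(s_5, k_5) = 0x728BD6
s_7 = Round(s_6, k_6) = 0xC084AB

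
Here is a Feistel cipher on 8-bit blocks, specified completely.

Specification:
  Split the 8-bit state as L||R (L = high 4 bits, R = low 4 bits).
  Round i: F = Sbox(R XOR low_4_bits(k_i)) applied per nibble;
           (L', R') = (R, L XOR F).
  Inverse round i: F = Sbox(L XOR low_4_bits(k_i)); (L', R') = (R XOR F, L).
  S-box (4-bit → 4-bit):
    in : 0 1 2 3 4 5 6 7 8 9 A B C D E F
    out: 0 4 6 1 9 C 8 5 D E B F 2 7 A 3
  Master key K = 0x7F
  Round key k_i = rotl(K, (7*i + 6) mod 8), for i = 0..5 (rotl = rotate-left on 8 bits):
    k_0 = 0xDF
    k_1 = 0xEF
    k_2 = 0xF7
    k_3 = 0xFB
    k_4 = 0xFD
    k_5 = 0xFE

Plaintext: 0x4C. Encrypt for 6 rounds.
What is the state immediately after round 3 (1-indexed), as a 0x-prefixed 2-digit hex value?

s_0 = plaintext = 0x4C
s_1 = Round(s_0, k_0) = 0xC5
s_2 = Round(s_1, k_1) = 0x57
s_3 = Round(s_2, k_2) = 0x75
s_4 = Round(s_3, k_3) = 0x5D
s_5 = Round(s_4, k_4) = 0xD5
s_6 = Round(s_5, k_5) = 0x52

0x75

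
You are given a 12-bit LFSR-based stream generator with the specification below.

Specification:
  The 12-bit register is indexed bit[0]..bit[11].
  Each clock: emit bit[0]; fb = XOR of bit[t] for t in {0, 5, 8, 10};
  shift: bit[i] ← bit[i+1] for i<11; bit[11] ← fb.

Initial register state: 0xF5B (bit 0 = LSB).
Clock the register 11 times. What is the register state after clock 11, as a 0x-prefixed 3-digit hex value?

reg_0 = 0xF5B
clock 1: out=1, reg = 0xFAD
clock 2: out=1, reg = 0x7D6
clock 3: out=0, reg = 0x3EB
clock 4: out=1, reg = 0x9F5
clock 5: out=1, reg = 0xCFA
clock 6: out=0, reg = 0x67D
clock 7: out=1, reg = 0xB3E
clock 8: out=0, reg = 0x59F
clock 9: out=1, reg = 0xACF
clock 10: out=1, reg = 0xD67
clock 11: out=1, reg = 0x6B3

0x6B3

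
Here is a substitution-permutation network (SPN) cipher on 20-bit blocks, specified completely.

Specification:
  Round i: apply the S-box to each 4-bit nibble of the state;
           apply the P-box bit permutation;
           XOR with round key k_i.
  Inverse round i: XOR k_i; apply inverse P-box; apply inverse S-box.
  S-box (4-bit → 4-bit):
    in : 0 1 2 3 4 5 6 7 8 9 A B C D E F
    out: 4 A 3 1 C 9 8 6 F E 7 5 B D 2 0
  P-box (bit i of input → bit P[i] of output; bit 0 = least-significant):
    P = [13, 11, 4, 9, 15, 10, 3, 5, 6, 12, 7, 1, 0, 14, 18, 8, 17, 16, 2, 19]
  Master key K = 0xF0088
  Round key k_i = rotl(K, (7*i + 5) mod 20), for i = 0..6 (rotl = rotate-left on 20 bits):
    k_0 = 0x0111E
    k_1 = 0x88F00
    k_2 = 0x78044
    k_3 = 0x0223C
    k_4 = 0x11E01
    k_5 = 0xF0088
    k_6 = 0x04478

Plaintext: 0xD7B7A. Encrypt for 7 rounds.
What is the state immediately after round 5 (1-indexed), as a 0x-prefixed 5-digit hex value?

0x02B41

s_0 = plaintext = 0xD7B7A
s_1 = Round(s_0, k_0) = 0xE7DC2
s_2 = Round(s_1, k_1) = 0xD63E2
s_3 = Round(s_2, k_2) = 0xDAD00
s_4 = Round(s_3, k_3) = 0xE62E3
s_5 = Round(s_4, k_4) = 0x02B41
s_6 = Round(s_5, k_5) = 0xF4A65
s_7 = Round(s_6, k_6) = 0x47798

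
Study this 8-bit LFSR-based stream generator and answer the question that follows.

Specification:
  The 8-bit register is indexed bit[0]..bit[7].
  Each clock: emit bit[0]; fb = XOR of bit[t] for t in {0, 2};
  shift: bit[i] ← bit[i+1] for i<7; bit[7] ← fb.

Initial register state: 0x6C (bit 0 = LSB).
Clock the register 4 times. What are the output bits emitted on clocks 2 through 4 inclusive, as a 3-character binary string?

reg_0 = 0x6C
clock 1: out=0, reg = 0xB6
clock 2: out=0, reg = 0xDB
clock 3: out=1, reg = 0xED
clock 4: out=1, reg = 0x76

011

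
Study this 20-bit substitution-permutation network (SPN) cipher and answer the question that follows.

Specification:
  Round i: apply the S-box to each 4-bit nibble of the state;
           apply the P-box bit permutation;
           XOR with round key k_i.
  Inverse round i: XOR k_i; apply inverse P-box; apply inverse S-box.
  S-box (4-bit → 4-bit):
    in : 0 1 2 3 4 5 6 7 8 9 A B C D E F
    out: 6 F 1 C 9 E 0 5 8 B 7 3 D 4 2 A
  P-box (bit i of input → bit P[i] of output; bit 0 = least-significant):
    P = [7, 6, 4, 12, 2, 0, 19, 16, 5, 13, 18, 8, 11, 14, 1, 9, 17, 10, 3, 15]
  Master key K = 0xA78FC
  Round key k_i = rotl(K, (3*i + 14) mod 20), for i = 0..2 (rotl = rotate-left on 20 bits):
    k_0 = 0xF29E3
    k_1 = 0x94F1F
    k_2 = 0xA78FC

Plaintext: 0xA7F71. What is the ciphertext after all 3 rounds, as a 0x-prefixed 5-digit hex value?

s_0 = plaintext = 0xA7F71
s_1 = Round(s_0, k_0) = 0x5143D
s_2 = Round(s_1, k_1) = 0x08025
s_3 = Round(s_2, k_2) = 0xE4EA0

0xE4EA0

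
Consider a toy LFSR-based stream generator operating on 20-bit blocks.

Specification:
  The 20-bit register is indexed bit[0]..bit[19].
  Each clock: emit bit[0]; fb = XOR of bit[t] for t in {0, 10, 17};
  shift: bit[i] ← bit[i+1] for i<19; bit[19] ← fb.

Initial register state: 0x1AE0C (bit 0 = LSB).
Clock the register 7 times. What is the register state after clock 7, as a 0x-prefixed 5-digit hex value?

reg_0 = 0x1AE0C
clock 1: out=0, reg = 0x8D706
clock 2: out=0, reg = 0xC6B83
clock 3: out=1, reg = 0xE35C1
clock 4: out=1, reg = 0xF1AE0
clock 5: out=0, reg = 0xF8D70
clock 6: out=0, reg = 0x7C6B8
clock 7: out=0, reg = 0x3E35C

0x3E35C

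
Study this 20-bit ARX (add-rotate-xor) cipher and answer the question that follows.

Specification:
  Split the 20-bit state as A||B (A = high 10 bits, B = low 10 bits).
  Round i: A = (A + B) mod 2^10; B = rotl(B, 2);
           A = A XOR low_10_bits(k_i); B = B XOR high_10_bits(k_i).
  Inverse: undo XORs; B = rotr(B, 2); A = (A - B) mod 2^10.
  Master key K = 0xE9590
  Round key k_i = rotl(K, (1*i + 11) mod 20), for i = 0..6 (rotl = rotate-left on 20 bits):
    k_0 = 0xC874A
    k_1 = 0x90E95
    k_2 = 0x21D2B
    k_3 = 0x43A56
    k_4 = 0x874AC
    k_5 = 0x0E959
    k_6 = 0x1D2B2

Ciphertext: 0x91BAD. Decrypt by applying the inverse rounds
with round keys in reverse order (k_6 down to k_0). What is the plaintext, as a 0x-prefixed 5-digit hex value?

0xE9F09

s_0 = ciphertext = 0x91BAD
s_1 = InvRound(s_0, k_6) = 0xBF9F6
s_2 = InvRound(s_1, k_5) = 0xCD073
s_3 = InvRound(s_2, k_4) = 0x3F69B
s_4 = InvRound(s_3, k_3) = 0x319E5
s_5 = InvRound(s_4, k_2) = 0xE5658
s_6 = InvRound(s_5, k_1) = 0x7EB06
s_7 = InvRound(s_6, k_0) = 0xE9F09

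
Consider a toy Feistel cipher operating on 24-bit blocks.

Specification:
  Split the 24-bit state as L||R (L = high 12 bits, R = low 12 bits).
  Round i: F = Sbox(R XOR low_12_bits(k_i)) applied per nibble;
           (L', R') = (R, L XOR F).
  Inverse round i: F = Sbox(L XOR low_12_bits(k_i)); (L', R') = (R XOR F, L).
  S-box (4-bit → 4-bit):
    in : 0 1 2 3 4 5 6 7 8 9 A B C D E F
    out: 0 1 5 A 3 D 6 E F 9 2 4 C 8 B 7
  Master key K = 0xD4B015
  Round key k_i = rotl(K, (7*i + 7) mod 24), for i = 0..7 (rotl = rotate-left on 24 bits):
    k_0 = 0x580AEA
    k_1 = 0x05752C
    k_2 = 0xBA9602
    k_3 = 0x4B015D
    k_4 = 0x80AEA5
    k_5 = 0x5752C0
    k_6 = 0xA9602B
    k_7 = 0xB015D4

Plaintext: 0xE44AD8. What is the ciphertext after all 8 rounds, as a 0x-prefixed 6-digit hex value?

s_0 = plaintext = 0xE44AD8
s_1 = Round(s_0, k_0) = 0xAD8EE1
s_2 = Round(s_1, k_1) = 0xEE1E10
s_3 = Round(s_2, k_2) = 0xE101F4
s_4 = Round(s_3, k_3) = 0x1F4E39
s_5 = Round(s_4, k_4) = 0xE39168
s_6 = Round(s_5, k_5) = 0x168416
s_7 = Round(s_6, k_6) = 0x4162C0
s_8 = Round(s_7, k_7) = 0x2C0A05

0x2C0A05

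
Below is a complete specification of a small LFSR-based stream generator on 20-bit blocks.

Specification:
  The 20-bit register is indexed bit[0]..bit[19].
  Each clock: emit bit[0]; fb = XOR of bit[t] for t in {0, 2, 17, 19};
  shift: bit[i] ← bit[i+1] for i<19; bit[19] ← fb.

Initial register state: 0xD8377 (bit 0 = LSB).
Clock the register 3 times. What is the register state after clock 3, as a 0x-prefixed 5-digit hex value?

reg_0 = 0xD8377
clock 1: out=1, reg = 0xEC1BB
clock 2: out=1, reg = 0xF60DD
clock 3: out=1, reg = 0x7B06E

0x7B06E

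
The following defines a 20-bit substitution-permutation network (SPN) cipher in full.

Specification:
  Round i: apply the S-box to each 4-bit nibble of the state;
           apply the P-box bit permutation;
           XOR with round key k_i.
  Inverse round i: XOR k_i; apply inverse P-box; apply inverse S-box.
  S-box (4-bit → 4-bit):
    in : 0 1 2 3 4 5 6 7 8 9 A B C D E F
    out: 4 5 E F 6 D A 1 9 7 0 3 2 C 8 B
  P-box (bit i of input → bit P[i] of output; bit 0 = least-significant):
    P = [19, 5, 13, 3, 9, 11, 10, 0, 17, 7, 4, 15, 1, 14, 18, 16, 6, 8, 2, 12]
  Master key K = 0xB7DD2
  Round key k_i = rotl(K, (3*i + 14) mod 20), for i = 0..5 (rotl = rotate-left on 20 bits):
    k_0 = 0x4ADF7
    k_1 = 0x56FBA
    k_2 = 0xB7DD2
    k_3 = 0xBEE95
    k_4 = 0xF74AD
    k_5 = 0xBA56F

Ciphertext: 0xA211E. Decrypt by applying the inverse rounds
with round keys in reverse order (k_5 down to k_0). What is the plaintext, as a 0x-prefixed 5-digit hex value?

s_0 = ciphertext = 0xA211E
s_1 = InvRound(s_0, k_5) = 0x7EDDC
s_2 = InvRound(s_1, k_4) = 0xFAD6B
s_3 = InvRound(s_2, k_3) = 0x99476
s_4 = InvRound(s_3, k_2) = 0x4CFC4
s_5 = InvRound(s_4, k_1) = 0x18DA2
s_6 = InvRound(s_5, k_0) = 0x1D0E0

0x1D0E0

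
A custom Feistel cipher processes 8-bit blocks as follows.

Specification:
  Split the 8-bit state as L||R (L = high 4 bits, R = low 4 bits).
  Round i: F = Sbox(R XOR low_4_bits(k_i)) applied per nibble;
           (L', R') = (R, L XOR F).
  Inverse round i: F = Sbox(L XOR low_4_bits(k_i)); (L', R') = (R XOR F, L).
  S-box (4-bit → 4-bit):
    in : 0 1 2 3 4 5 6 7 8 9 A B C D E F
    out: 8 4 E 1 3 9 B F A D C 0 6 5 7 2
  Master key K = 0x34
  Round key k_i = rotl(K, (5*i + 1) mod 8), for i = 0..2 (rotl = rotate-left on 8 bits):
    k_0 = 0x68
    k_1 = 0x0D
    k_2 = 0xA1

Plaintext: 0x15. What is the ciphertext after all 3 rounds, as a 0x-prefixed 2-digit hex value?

0x89

s_0 = plaintext = 0x15
s_1 = Round(s_0, k_0) = 0x54
s_2 = Round(s_1, k_1) = 0x48
s_3 = Round(s_2, k_2) = 0x89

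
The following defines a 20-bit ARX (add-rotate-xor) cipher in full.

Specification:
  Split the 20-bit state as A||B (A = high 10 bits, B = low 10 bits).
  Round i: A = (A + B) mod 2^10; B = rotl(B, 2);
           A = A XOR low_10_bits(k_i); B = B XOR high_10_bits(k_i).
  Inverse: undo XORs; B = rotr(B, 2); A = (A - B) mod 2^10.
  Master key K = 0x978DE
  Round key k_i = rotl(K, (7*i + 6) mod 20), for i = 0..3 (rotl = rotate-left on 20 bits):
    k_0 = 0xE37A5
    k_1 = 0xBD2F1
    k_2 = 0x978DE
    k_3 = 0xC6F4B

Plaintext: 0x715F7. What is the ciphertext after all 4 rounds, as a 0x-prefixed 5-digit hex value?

s_0 = plaintext = 0x715F7
s_1 = Round(s_0, k_0) = 0x06450
s_2 = Round(s_1, k_1) = 0xA63B4
s_3 = Round(s_2, k_2) = 0xA488D
s_4 = Round(s_3, k_3) = 0x1512F

0x1512F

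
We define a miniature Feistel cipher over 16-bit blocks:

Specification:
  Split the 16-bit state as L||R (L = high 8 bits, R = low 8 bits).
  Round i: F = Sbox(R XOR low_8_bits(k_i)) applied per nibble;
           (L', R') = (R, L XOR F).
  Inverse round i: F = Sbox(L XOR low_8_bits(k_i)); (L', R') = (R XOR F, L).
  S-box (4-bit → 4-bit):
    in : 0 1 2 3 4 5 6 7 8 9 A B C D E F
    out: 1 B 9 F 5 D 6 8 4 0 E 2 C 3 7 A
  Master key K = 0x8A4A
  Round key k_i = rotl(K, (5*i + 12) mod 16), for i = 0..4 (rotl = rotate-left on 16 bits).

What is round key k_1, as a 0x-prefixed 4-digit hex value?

K = 0x8A4A
k_0 = rotl(K, (5*0+12) mod 16) = rotl(K, 12) = 0xA8A4
k_1 = rotl(K, (5*1+12) mod 16) = rotl(K, 1) = 0x1495

0x1495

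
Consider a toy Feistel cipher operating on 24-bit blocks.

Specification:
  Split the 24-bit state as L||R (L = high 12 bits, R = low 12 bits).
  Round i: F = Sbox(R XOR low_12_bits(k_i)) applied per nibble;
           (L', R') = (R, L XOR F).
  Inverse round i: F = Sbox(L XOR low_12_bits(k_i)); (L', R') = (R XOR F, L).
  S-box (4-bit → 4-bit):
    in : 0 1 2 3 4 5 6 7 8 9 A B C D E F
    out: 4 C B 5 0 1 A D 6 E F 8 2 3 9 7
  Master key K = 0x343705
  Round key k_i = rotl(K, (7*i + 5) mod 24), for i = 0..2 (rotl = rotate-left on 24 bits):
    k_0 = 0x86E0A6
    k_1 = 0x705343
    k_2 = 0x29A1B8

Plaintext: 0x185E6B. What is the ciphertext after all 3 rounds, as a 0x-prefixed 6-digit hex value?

0x6FA5AD

s_0 = plaintext = 0x185E6B
s_1 = Round(s_0, k_0) = 0xE6B8A6
s_2 = Round(s_1, k_1) = 0x8A66FA
s_3 = Round(s_2, k_2) = 0x6FA5AD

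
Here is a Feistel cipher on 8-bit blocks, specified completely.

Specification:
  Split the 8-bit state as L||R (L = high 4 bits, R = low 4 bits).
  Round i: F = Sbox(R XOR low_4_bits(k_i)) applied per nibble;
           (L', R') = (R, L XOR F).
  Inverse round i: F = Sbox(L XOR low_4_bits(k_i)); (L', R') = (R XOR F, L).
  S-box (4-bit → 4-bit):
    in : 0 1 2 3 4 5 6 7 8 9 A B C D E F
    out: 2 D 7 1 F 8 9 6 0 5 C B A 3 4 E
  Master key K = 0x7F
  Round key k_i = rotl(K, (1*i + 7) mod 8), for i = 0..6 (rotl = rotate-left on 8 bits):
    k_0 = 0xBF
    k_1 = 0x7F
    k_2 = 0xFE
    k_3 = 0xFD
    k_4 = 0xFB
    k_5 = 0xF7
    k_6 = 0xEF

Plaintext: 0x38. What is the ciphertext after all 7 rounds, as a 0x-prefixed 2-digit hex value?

s_0 = plaintext = 0x38
s_1 = Round(s_0, k_0) = 0x85
s_2 = Round(s_1, k_1) = 0x54
s_3 = Round(s_2, k_2) = 0x49
s_4 = Round(s_3, k_3) = 0x9B
s_5 = Round(s_4, k_4) = 0xBB
s_6 = Round(s_5, k_5) = 0xB1
s_7 = Round(s_6, k_6) = 0x1F

0x1F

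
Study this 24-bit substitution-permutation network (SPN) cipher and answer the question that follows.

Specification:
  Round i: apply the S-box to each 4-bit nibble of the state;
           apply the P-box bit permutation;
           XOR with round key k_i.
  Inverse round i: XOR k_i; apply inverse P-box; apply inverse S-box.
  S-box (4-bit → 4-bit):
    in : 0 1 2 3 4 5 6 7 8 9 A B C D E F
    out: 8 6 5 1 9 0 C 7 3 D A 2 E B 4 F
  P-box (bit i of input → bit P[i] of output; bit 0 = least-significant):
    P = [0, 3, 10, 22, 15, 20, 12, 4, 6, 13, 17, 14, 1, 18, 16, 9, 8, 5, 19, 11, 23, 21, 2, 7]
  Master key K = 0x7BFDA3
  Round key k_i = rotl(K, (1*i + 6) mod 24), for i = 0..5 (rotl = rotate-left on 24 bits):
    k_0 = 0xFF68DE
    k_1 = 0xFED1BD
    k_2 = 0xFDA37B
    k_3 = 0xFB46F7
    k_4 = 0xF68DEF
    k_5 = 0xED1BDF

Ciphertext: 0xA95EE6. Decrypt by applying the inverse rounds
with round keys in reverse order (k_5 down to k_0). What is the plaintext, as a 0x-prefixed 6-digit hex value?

s_0 = ciphertext = 0xA95EE6
s_1 = InvRound(s_0, k_5) = 0x58B00F
s_2 = InvRound(s_1, k_4) = 0xDFB7EE
s_3 = InvRound(s_2, k_3) = 0xB3BA98
s_4 = InvRound(s_3, k_2) = 0x0F82E4
s_5 = InvRound(s_4, k_1) = 0x8364CD
s_6 = InvRound(s_5, k_0) = 0xB685A9

0xB685A9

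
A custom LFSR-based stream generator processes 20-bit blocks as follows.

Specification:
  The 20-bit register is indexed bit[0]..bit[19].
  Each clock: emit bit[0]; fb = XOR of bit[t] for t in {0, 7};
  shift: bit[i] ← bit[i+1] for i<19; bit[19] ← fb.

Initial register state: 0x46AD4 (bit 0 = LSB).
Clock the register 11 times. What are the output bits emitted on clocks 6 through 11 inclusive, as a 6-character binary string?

011010

reg_0 = 0x46AD4
clock 1: out=0, reg = 0xA356A
clock 2: out=0, reg = 0x51AB5
clock 3: out=1, reg = 0x28D5A
clock 4: out=0, reg = 0x146AD
clock 5: out=1, reg = 0x0A356
clock 6: out=0, reg = 0x051AB
clock 7: out=1, reg = 0x028D5
clock 8: out=1, reg = 0x0146A
clock 9: out=0, reg = 0x00A35
clock 10: out=1, reg = 0x8051A
clock 11: out=0, reg = 0x4028D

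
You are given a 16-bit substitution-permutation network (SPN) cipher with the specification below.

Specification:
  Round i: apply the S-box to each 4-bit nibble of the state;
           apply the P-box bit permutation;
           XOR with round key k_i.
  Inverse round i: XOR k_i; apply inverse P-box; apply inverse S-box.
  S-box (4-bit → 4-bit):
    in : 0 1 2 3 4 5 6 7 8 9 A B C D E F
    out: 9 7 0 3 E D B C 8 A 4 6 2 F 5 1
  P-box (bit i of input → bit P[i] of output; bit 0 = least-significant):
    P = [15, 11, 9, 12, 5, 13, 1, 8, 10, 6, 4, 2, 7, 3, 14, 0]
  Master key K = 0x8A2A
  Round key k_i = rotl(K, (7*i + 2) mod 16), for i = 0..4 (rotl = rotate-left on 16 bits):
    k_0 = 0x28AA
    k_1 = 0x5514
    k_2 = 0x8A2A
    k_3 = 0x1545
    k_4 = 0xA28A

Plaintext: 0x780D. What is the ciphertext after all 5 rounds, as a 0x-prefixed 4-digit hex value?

s_0 = plaintext = 0x780D
s_1 = Round(s_0, k_0) = 0xF38F
s_2 = Round(s_1, k_1) = 0xD0D4
s_3 = Round(s_2, k_2) = 0xF585
s_4 = Round(s_3, k_3) = 0x82D1
s_5 = Round(s_4, k_4) = 0x09A9

0x09A9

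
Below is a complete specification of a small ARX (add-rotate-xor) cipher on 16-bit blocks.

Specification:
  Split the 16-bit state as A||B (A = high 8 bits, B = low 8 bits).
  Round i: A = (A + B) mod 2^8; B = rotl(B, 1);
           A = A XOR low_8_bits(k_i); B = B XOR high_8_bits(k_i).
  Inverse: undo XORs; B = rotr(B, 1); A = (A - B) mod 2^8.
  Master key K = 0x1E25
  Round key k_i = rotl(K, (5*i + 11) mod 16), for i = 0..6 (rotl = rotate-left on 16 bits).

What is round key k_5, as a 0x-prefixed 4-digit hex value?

0xE251

K = 0x1E25
k_0 = rotl(K, (5*0+11) mod 16) = rotl(K, 11) = 0x28F1
k_1 = rotl(K, (5*1+11) mod 16) = rotl(K, 0) = 0x1E25
k_2 = rotl(K, (5*2+11) mod 16) = rotl(K, 5) = 0xC4A3
k_3 = rotl(K, (5*3+11) mod 16) = rotl(K, 10) = 0x9478
k_4 = rotl(K, (5*4+11) mod 16) = rotl(K, 15) = 0x8F12
k_5 = rotl(K, (5*5+11) mod 16) = rotl(K, 4) = 0xE251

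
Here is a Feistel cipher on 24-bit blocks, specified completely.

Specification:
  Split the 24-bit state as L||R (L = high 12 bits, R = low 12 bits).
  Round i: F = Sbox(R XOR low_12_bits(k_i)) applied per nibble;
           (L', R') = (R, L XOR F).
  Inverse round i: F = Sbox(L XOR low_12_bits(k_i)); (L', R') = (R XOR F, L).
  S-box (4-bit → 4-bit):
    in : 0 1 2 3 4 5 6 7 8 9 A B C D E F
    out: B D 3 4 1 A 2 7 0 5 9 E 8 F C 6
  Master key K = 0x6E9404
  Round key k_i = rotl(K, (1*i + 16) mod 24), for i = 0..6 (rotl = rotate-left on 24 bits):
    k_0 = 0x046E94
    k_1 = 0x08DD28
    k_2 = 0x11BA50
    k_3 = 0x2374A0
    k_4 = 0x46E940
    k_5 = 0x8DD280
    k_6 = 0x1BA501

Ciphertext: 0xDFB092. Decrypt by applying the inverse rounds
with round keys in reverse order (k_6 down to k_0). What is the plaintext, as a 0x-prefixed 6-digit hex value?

s_0 = ciphertext = 0xDFB092
s_1 = InvRound(s_0, k_6) = 0x0FBDFB
s_2 = InvRound(s_1, k_5) = 0xE850FB
s_3 = InvRound(s_2, k_4) = 0x771E85
s_4 = InvRound(s_3, k_3) = 0xA78771
s_5 = InvRound(s_4, k_2) = 0xC41A78
s_6 = InvRound(s_5, k_1) = 0x75DC41
s_7 = InvRound(s_6, k_0) = 0x9C475D

0x9C475D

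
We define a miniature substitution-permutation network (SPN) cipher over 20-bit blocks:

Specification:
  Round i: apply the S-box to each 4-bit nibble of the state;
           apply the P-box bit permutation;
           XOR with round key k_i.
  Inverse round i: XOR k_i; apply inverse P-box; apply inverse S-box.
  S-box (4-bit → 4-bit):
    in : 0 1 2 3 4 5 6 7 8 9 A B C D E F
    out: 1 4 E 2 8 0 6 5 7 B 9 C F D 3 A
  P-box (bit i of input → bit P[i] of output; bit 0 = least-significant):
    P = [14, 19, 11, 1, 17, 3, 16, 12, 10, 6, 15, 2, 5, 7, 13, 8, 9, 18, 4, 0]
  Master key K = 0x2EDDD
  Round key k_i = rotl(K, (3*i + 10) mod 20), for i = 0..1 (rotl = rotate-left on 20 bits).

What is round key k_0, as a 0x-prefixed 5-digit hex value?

K = 0x2EDDD
k_0 = rotl(K, (3*0+10) mod 20) = rotl(K, 10) = 0x774BB

0x774BB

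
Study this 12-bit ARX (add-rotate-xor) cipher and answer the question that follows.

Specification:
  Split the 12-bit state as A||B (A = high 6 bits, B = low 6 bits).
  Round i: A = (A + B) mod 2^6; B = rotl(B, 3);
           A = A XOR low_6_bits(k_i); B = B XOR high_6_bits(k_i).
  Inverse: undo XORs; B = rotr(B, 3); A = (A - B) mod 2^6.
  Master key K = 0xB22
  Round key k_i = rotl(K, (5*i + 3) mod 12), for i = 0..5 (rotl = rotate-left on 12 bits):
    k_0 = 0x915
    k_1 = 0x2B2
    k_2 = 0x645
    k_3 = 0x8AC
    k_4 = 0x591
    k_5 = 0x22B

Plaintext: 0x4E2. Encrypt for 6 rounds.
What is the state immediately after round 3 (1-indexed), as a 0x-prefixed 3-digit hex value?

s_0 = plaintext = 0x4E2
s_1 = Round(s_0, k_0) = 0x830
s_2 = Round(s_1, k_1) = 0x88C
s_3 = Round(s_2, k_2) = 0xAF8
s_4 = Round(s_3, k_3) = 0x3E5
s_5 = Round(s_4, k_4) = 0x97A
s_6 = Round(s_5, k_5) = 0xD1F

0xAF8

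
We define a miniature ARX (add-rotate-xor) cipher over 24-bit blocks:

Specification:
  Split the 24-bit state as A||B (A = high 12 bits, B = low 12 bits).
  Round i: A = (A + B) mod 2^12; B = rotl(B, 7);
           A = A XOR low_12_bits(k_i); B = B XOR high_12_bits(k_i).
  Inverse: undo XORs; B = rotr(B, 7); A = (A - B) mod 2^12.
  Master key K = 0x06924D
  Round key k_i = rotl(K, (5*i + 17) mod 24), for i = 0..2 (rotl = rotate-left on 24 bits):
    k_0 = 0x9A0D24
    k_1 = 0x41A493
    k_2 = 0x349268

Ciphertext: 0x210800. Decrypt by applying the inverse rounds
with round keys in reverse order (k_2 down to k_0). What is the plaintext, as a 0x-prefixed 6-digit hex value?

s_0 = ciphertext = 0x210800
s_1 = InvRound(s_0, k_2) = 0x742936
s_2 = InvRound(s_1, k_1) = 0xE3759A
s_3 = InvRound(s_2, k_0) = 0xBBB758

0xBBB758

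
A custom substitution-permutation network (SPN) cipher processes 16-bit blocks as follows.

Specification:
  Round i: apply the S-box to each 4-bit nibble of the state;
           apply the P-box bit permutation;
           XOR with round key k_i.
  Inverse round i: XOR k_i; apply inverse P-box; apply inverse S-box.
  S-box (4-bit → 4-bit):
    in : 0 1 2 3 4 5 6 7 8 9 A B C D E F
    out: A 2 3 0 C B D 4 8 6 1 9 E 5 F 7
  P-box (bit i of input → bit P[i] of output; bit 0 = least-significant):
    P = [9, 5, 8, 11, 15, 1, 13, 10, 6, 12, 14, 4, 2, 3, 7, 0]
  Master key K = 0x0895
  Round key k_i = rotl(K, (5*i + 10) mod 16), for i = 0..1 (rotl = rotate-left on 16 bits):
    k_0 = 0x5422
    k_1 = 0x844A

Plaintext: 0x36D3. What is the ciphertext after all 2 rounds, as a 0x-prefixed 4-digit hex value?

0xE67F

s_0 = plaintext = 0x36D3
s_1 = Round(s_0, k_0) = 0xB472
s_2 = Round(s_1, k_1) = 0xE67F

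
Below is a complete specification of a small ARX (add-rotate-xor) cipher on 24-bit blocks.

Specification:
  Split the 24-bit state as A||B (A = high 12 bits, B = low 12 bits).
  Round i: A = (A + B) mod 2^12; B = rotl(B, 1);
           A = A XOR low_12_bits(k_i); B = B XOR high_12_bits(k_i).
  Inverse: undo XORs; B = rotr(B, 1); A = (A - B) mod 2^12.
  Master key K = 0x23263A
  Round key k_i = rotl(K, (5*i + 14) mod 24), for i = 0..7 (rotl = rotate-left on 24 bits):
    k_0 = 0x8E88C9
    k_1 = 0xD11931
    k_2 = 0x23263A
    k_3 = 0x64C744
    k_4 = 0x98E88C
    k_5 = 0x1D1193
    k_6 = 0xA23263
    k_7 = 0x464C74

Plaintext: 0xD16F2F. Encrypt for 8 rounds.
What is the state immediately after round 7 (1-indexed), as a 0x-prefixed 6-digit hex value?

s_0 = plaintext = 0xD16F2F
s_1 = Round(s_0, k_0) = 0x48C6B7
s_2 = Round(s_1, k_1) = 0x27207F
s_3 = Round(s_2, k_2) = 0x4CB2CC
s_4 = Round(s_3, k_3) = 0x0D33D4
s_5 = Round(s_4, k_4) = 0xC2BE26
s_6 = Round(s_5, k_5) = 0xBC2D9C
s_7 = Round(s_6, k_6) = 0xB3D11A
s_8 = Round(s_7, k_7) = 0x023650

0xB3D11A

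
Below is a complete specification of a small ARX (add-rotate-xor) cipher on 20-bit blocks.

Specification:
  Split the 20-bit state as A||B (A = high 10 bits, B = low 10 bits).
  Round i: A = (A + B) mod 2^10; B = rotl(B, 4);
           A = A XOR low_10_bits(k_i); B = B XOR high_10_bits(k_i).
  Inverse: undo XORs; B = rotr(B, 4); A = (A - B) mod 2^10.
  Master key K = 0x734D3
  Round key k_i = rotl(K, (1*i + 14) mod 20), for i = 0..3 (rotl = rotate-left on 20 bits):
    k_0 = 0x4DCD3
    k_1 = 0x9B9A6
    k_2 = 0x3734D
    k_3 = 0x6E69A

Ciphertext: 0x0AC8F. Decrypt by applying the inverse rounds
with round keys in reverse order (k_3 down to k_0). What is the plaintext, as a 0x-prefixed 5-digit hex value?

0xACF3A

s_0 = ciphertext = 0x0AC8F
s_1 = InvRound(s_0, k_3) = 0x47993
s_2 = InvRound(s_1, k_2) = 0x9FFD4
s_3 = InvRound(s_2, k_1) = 0x4FA9B
s_4 = InvRound(s_3, k_0) = 0xACF3A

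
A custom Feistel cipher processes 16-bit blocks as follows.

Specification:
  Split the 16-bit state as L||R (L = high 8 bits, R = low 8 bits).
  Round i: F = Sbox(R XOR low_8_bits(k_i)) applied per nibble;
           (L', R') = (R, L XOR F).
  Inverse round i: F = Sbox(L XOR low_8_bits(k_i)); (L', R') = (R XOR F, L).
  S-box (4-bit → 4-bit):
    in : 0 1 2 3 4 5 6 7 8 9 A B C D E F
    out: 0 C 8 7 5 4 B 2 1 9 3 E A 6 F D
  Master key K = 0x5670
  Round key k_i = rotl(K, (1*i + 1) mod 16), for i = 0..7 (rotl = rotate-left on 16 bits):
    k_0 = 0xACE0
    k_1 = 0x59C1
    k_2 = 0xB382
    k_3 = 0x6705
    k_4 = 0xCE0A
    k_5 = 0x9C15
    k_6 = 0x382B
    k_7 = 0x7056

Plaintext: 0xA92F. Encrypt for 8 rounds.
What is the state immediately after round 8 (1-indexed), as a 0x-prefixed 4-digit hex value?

0x2DA5

s_0 = plaintext = 0xA92F
s_1 = Round(s_0, k_0) = 0x2F04
s_2 = Round(s_1, k_1) = 0x048B
s_3 = Round(s_2, k_2) = 0x8B0D
s_4 = Round(s_3, k_3) = 0x0D8A
s_5 = Round(s_4, k_4) = 0x8A1D
s_6 = Round(s_5, k_5) = 0x1D8B
s_7 = Round(s_6, k_6) = 0x8B2D
s_8 = Round(s_7, k_7) = 0x2DA5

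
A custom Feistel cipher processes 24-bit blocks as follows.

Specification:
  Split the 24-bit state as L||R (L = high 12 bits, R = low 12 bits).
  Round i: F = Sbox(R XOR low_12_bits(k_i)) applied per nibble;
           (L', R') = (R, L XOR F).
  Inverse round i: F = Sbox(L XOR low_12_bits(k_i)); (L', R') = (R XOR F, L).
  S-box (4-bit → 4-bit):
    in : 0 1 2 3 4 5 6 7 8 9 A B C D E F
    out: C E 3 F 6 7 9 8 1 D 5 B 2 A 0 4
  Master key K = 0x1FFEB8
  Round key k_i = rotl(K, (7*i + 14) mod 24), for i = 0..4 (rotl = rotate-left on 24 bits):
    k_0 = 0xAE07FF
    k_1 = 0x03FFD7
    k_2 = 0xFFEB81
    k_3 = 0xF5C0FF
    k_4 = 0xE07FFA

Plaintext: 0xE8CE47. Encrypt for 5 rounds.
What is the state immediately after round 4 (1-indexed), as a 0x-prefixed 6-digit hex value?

0xB12748

s_0 = plaintext = 0xE8CE47
s_1 = Round(s_0, k_0) = 0xE4733D
s_2 = Round(s_1, k_1) = 0x33DC42
s_3 = Round(s_2, k_2) = 0xC42B12
s_4 = Round(s_3, k_3) = 0xB12748
s_5 = Round(s_4, k_4) = 0x748AA1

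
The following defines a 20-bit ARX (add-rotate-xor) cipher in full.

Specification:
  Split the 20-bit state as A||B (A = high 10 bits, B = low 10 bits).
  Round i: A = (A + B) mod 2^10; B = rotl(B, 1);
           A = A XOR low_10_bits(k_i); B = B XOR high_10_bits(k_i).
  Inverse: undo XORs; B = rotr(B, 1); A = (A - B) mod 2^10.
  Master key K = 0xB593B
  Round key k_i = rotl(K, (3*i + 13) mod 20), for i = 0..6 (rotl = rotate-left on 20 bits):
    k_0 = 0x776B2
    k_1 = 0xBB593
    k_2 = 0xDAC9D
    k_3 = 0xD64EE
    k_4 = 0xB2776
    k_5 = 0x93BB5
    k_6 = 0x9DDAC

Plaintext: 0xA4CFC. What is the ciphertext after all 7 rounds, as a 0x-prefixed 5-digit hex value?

0xDD94A

s_0 = plaintext = 0xA4CFC
s_1 = Round(s_0, k_0) = 0x4F425
s_2 = Round(s_1, k_1) = 0x3C6A7
s_3 = Round(s_2, k_2) = 0xC1624
s_4 = Round(s_3, k_3) = 0x71F10
s_5 = Round(s_4, k_4) = 0xE84E8
s_6 = Round(s_5, k_5) = 0xCF39E
s_7 = Round(s_6, k_6) = 0xDD94A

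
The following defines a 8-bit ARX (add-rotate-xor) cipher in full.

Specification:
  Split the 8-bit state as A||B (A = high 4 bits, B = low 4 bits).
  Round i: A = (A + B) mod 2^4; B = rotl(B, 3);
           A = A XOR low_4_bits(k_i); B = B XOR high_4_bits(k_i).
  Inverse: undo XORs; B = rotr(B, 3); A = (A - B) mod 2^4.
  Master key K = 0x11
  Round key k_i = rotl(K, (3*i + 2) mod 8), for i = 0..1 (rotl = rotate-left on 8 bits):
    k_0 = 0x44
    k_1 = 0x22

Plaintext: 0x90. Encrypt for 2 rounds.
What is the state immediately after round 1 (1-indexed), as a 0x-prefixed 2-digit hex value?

s_0 = plaintext = 0x90
s_1 = Round(s_0, k_0) = 0xD4
s_2 = Round(s_1, k_1) = 0x30

0xD4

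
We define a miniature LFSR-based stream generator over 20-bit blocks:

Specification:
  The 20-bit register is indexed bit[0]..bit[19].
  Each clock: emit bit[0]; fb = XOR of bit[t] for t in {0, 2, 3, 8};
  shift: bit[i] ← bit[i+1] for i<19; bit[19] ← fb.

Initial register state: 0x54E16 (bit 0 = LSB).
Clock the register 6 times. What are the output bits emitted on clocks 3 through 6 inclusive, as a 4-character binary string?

reg_0 = 0x54E16
clock 1: out=0, reg = 0xAA70B
clock 2: out=1, reg = 0xD5385
clock 3: out=1, reg = 0xEA9C2
clock 4: out=0, reg = 0xF54E1
clock 5: out=1, reg = 0xFAA70
clock 6: out=0, reg = 0x7D538

1010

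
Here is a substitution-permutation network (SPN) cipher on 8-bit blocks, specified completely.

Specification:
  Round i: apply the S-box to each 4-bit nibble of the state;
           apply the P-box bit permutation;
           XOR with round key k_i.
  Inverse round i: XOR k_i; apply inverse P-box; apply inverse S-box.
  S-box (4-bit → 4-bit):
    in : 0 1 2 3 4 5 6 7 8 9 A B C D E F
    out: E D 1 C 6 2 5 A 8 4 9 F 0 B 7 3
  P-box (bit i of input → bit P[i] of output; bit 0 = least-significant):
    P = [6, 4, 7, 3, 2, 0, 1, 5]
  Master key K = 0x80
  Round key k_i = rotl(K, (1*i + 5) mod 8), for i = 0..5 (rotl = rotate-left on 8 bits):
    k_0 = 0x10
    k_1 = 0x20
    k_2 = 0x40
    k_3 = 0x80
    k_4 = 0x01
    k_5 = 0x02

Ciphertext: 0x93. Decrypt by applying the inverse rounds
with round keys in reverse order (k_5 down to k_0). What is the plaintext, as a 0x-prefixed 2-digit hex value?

0x47

s_0 = ciphertext = 0x93
s_1 = InvRound(s_0, k_5) = 0x54
s_2 = InvRound(s_1, k_4) = 0xFF
s_3 = InvRound(s_2, k_3) = 0xBD
s_4 = InvRound(s_3, k_2) = 0xDB
s_5 = InvRound(s_4, k_1) = 0x0B
s_6 = InvRound(s_5, k_0) = 0x47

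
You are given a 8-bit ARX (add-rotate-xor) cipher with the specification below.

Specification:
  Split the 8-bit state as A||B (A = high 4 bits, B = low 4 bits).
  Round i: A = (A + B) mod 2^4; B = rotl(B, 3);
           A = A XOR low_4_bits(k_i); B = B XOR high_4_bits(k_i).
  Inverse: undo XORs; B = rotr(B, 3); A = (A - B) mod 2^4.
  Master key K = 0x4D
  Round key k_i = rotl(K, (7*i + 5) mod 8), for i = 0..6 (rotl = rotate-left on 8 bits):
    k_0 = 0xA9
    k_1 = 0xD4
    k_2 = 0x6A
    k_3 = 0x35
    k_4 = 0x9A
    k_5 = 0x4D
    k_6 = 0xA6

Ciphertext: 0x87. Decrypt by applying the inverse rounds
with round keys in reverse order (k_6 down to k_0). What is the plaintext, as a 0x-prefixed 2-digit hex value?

0xCE

s_0 = ciphertext = 0x87
s_1 = InvRound(s_0, k_6) = 0x3B
s_2 = InvRound(s_1, k_5) = 0xFF
s_3 = InvRound(s_2, k_4) = 0x9C
s_4 = InvRound(s_3, k_3) = 0xDF
s_5 = InvRound(s_4, k_2) = 0x43
s_6 = InvRound(s_5, k_1) = 0x3D
s_7 = InvRound(s_6, k_0) = 0xCE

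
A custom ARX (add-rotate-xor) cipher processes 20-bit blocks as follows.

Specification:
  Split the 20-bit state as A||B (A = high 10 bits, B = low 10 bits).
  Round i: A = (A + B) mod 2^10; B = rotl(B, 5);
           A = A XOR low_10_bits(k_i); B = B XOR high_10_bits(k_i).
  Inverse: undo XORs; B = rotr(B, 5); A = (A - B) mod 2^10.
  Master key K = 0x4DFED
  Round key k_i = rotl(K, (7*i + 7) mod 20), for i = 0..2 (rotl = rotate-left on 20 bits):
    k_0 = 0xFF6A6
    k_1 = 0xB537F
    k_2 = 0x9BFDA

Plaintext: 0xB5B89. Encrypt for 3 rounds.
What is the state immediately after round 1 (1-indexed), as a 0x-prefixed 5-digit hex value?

s_0 = plaintext = 0xB5B89
s_1 = Round(s_0, k_0) = 0x3E6C1
s_2 = Round(s_1, k_1) = 0x316E2
s_3 = Round(s_2, k_2) = 0x1F638

0x3E6C1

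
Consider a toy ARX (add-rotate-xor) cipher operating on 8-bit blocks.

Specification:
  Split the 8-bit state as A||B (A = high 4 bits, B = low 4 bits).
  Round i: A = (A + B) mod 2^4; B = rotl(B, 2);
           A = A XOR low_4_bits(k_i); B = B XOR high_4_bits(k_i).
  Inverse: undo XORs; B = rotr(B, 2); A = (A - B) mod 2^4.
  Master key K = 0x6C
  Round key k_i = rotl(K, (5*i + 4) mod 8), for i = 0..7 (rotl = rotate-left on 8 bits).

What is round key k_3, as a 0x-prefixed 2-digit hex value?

0x63

K = 0x6C
k_0 = rotl(K, (5*0+4) mod 8) = rotl(K, 4) = 0xC6
k_1 = rotl(K, (5*1+4) mod 8) = rotl(K, 1) = 0xD8
k_2 = rotl(K, (5*2+4) mod 8) = rotl(K, 6) = 0x1B
k_3 = rotl(K, (5*3+4) mod 8) = rotl(K, 3) = 0x63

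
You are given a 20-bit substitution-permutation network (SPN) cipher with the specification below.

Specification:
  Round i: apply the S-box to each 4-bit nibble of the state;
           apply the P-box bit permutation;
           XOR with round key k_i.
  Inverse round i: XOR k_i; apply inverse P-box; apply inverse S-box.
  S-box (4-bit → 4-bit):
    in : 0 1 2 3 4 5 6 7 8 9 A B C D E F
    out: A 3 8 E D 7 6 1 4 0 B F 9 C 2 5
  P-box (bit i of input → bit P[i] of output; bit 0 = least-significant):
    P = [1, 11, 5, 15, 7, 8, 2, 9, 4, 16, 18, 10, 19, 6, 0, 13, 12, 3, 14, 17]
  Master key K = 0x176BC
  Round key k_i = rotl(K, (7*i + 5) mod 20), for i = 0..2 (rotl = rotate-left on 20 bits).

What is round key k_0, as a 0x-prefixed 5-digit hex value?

K = 0x176BC
k_0 = rotl(K, (7*0+5) mod 20) = rotl(K, 5) = 0xED782

0xED782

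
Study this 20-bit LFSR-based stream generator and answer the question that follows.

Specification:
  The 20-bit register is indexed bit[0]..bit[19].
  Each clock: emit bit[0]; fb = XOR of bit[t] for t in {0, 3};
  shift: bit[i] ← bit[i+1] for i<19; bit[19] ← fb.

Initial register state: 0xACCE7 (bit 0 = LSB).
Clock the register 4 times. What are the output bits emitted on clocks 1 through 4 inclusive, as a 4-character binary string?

1110

reg_0 = 0xACCE7
clock 1: out=1, reg = 0xD6673
clock 2: out=1, reg = 0xEB339
clock 3: out=1, reg = 0x7599C
clock 4: out=0, reg = 0xBACCE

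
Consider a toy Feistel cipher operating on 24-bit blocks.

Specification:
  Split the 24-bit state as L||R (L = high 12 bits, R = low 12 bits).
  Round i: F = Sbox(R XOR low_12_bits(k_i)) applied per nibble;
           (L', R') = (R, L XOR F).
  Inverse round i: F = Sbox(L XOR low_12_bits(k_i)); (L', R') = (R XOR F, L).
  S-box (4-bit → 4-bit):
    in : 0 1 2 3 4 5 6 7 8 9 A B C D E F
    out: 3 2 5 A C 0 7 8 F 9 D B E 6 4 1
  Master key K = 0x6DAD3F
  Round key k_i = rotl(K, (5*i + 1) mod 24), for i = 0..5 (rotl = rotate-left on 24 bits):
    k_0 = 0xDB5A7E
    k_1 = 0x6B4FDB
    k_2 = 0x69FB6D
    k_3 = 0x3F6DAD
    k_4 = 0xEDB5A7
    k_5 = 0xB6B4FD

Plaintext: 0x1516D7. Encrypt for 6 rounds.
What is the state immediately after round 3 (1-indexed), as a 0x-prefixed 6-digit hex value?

s_0 = plaintext = 0x1516D7
s_1 = Round(s_0, k_0) = 0x6D7F88
s_2 = Round(s_1, k_1) = 0xF885DD
s_3 = Round(s_2, k_2) = 0x5DDB3B
s_4 = Round(s_3, k_3) = 0xB3B24A
s_5 = Round(s_4, k_4) = 0x24A37D
s_6 = Round(s_5, k_5) = 0x37DAB9

0x5DDB3B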